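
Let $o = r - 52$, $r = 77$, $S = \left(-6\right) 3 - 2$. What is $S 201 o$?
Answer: $-100500$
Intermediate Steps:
$S = -20$ ($S = -18 - 2 = -20$)
$o = 25$ ($o = 77 - 52 = 25$)
$S 201 o = \left(-20\right) 201 \cdot 25 = \left(-4020\right) 25 = -100500$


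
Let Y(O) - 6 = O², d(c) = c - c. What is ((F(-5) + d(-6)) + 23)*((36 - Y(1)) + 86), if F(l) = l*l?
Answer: 5520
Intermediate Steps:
d(c) = 0
F(l) = l²
Y(O) = 6 + O²
((F(-5) + d(-6)) + 23)*((36 - Y(1)) + 86) = (((-5)² + 0) + 23)*((36 - (6 + 1²)) + 86) = ((25 + 0) + 23)*((36 - (6 + 1)) + 86) = (25 + 23)*((36 - 1*7) + 86) = 48*((36 - 7) + 86) = 48*(29 + 86) = 48*115 = 5520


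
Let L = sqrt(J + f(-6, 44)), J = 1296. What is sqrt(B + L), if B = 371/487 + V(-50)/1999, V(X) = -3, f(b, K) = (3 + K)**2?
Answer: sqrt(720563170184 + 947727561169*sqrt(3505))/973513 ≈ 7.7436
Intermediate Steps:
L = sqrt(3505) (L = sqrt(1296 + (3 + 44)**2) = sqrt(1296 + 47**2) = sqrt(1296 + 2209) = sqrt(3505) ≈ 59.203)
B = 740168/973513 (B = 371/487 - 3/1999 = 740168/973513 ≈ 0.76031)
sqrt(B + L) = sqrt(740168/973513 + sqrt(3505))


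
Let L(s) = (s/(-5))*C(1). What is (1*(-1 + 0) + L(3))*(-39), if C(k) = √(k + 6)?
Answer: 39 + 117*√7/5 ≈ 100.91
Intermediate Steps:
C(k) = √(6 + k)
L(s) = -s*√7/5 (L(s) = (s/(-5))*√(6 + 1) = (s*(-⅕))*√7 = (-s/5)*√7 = -s*√7/5)
(1*(-1 + 0) + L(3))*(-39) = (1*(-1 + 0) - ⅕*3*√7)*(-39) = (1*(-1) - 3*√7/5)*(-39) = (-1 - 3*√7/5)*(-39) = 39 + 117*√7/5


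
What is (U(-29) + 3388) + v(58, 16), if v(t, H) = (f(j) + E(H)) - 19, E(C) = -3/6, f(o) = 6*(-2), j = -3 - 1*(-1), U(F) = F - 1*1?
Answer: 6653/2 ≈ 3326.5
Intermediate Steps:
U(F) = -1 + F (U(F) = F - 1 = -1 + F)
j = -2 (j = -3 + 1 = -2)
f(o) = -12
E(C) = -½ (E(C) = -3*⅙ = -½)
v(t, H) = -63/2 (v(t, H) = (-12 - ½) - 19 = -25/2 - 19 = -63/2)
(U(-29) + 3388) + v(58, 16) = ((-1 - 29) + 3388) - 63/2 = (-30 + 3388) - 63/2 = 3358 - 63/2 = 6653/2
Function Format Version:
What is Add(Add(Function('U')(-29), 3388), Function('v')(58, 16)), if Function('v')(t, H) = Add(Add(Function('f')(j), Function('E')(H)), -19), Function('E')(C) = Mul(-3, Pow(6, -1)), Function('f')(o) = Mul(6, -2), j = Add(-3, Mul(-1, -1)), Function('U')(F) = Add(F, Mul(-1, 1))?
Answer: Rational(6653, 2) ≈ 3326.5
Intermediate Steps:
Function('U')(F) = Add(-1, F) (Function('U')(F) = Add(F, -1) = Add(-1, F))
j = -2 (j = Add(-3, 1) = -2)
Function('f')(o) = -12
Function('E')(C) = Rational(-1, 2) (Function('E')(C) = Mul(-3, Rational(1, 6)) = Rational(-1, 2))
Function('v')(t, H) = Rational(-63, 2) (Function('v')(t, H) = Add(Add(-12, Rational(-1, 2)), -19) = Add(Rational(-25, 2), -19) = Rational(-63, 2))
Add(Add(Function('U')(-29), 3388), Function('v')(58, 16)) = Add(Add(Add(-1, -29), 3388), Rational(-63, 2)) = Add(Add(-30, 3388), Rational(-63, 2)) = Add(3358, Rational(-63, 2)) = Rational(6653, 2)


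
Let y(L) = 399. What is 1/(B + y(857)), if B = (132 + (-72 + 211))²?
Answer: 1/73840 ≈ 1.3543e-5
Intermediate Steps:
B = 73441 (B = (132 + 139)² = 271² = 73441)
1/(B + y(857)) = 1/(73441 + 399) = 1/73840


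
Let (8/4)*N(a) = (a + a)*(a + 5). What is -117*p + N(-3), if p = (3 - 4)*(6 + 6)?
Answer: 1398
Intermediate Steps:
N(a) = a*(5 + a) (N(a) = ((a + a)*(a + 5))/2 = ((2*a)*(5 + a))/2 = (2*a*(5 + a))/2 = a*(5 + a))
p = -12 (p = -1*12 = -12)
-117*p + N(-3) = -117*(-12) - 3*(5 - 3) = 1404 - 3*2 = 1404 - 6 = 1398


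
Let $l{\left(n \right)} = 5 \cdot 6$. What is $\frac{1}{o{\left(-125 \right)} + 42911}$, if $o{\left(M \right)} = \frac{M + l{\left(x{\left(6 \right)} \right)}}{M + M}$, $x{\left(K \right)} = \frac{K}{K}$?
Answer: $\frac{50}{2145569} \approx 2.3304 \cdot 10^{-5}$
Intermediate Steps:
$x{\left(K \right)} = 1$
$l{\left(n \right)} = 30$
$o{\left(M \right)} = \frac{30 + M}{2 M}$ ($o{\left(M \right)} = \frac{M + 30}{M + M} = \frac{30 + M}{2 M}$)
$\frac{1}{o{\left(-125 \right)} + 42911} = \frac{1}{\frac{30 - 125}{2 \left(-125\right)} + 42911} = \frac{1}{\frac{1}{2} \left(- \frac{1}{125}\right) \left(-95\right) + 42911} = \frac{1}{\frac{19}{50} + 42911} = \frac{1}{\frac{2145569}{50}} = \frac{50}{2145569}$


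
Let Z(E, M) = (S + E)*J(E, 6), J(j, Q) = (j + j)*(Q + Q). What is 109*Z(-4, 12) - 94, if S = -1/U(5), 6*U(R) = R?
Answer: 271594/5 ≈ 54319.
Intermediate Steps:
U(R) = R/6
J(j, Q) = 4*Q*j (J(j, Q) = (2*j)*(2*Q) = 4*Q*j)
S = -6/5 (S = -1/((1/6)*5) = -1/5/6 = -1*6/5 = -6/5 ≈ -1.2000)
Z(E, M) = 24*E*(-6/5 + E) (Z(E, M) = (-6/5 + E)*(4*6*E) = (-6/5 + E)*(24*E) = 24*E*(-6/5 + E))
109*Z(-4, 12) - 94 = 109*((24/5)*(-4)*(-6 + 5*(-4))) - 94 = 109*((24/5)*(-4)*(-6 - 20)) - 94 = 109*((24/5)*(-4)*(-26)) - 94 = 109*(2496/5) - 94 = 272064/5 - 94 = 271594/5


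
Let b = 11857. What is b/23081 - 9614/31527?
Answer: 151914905/727674687 ≈ 0.20877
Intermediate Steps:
b/23081 - 9614/31527 = 11857/23081 - 9614/31527 = 151914905/727674687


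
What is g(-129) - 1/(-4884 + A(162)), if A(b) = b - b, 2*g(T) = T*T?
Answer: 40637323/4884 ≈ 8320.5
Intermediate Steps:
g(T) = T²/2 (g(T) = (T*T)/2 = T²/2)
A(b) = 0
g(-129) - 1/(-4884 + A(162)) = (½)*(-129)² - 1/(-4884 + 0) = (½)*16641 - 1/(-4884) = 16641/2 - 1*(-1/4884) = 16641/2 + 1/4884 = 40637323/4884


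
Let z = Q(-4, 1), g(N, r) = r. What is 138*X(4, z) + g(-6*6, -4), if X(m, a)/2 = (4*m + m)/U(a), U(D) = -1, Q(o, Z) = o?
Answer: -5524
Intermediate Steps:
z = -4
X(m, a) = -10*m (X(m, a) = 2*((4*m + m)/(-1)) = 2*((5*m)*(-1)) = 2*(-5*m) = -10*m)
138*X(4, z) + g(-6*6, -4) = 138*(-10*4) - 4 = 138*(-40) - 4 = -5520 - 4 = -5524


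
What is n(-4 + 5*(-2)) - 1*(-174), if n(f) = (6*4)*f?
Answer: -162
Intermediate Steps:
n(f) = 24*f
n(-4 + 5*(-2)) - 1*(-174) = 24*(-4 + 5*(-2)) - 1*(-174) = 24*(-4 - 10) + 174 = 24*(-14) + 174 = -336 + 174 = -162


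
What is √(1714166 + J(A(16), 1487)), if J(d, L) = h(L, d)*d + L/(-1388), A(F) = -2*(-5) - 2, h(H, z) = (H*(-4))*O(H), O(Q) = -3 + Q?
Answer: I*√33184956917629/694 ≈ 8300.6*I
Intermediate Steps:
h(H, z) = -4*H*(-3 + H) (h(H, z) = (H*(-4))*(-3 + H) = (-4*H)*(-3 + H) = -4*H*(-3 + H))
A(F) = 8 (A(F) = 10 - 2 = 8)
J(d, L) = -L/1388 + 4*L*d*(3 - L) (J(d, L) = (4*L*(3 - L))*d + L/(-1388) = 4*L*d*(3 - L) + L*(-1/1388) = 4*L*d*(3 - L) - L/1388 = -L/1388 + 4*L*d*(3 - L))
√(1714166 + J(A(16), 1487)) = √(1714166 + (1/1388)*1487*(-1 - 5552*8*(-3 + 1487))) = √(1714166 + (1/1388)*1487*(-1 - 5552*8*1484)) = √(1714166 + (1/1388)*1487*(-1 - 65913344)) = √(1714166 + (1/1388)*1487*(-65913345)) = √(1714166 - 98013144015/1388) = √(-95633881607/1388) = I*√33184956917629/694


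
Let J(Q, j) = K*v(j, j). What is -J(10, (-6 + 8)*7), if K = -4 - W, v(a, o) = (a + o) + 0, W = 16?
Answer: 560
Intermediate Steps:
v(a, o) = a + o
K = -20 (K = -4 - 1*16 = -4 - 16 = -20)
J(Q, j) = -40*j (J(Q, j) = -20*(j + j) = -40*j)
-J(10, (-6 + 8)*7) = -(-40)*(-6 + 8)*7 = -(-40)*2*7 = -(-40)*14 = -1*(-560) = 560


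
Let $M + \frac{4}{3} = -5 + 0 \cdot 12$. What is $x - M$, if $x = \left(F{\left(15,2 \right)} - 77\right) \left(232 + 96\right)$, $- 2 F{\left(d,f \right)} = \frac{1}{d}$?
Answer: $- \frac{126303}{5} \approx -25261.0$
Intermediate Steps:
$F{\left(d,f \right)} = - \frac{1}{2 d}$
$x = - \frac{379004}{15}$ ($x = \left(- \frac{1}{2 \cdot 15} - 77\right) \left(232 + 96\right) = \left(\left(- \frac{1}{2}\right) \frac{1}{15} - 77\right) 328 = \left(- \frac{1}{30} - 77\right) 328 = \left(- \frac{2311}{30}\right) 328 = - \frac{379004}{15} \approx -25267.0$)
$M = - \frac{19}{3}$ ($M = - \frac{4}{3} + \left(-5 + 0 \cdot 12\right) = - \frac{4}{3} + \left(-5 + 0\right) = - \frac{4}{3} - 5 = - \frac{19}{3} \approx -6.3333$)
$x - M = - \frac{379004}{15} - - \frac{19}{3} = - \frac{379004}{15} + \frac{19}{3} = - \frac{126303}{5}$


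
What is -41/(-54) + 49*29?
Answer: 76775/54 ≈ 1421.8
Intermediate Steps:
-41/(-54) + 49*29 = -41*(-1/54) + 1421 = 41/54 + 1421 = 76775/54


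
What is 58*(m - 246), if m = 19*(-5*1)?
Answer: -19778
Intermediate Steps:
m = -95 (m = 19*(-5) = -95)
58*(m - 246) = 58*(-95 - 246) = 58*(-341) = -19778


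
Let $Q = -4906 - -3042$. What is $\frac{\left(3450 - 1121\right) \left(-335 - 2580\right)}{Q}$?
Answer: $\frac{6789035}{1864} \approx 3642.2$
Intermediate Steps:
$Q = -1864$ ($Q = -4906 + 3042 = -1864$)
$\frac{\left(3450 - 1121\right) \left(-335 - 2580\right)}{Q} = \frac{\left(3450 - 1121\right) \left(-335 - 2580\right)}{-1864} = 2329 \left(-2915\right) \left(- \frac{1}{1864}\right) = \left(-6789035\right) \left(- \frac{1}{1864}\right) = \frac{6789035}{1864}$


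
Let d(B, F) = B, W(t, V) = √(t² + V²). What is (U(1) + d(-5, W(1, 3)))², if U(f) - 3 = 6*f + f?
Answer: 25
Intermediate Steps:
W(t, V) = √(V² + t²)
U(f) = 3 + 7*f (U(f) = 3 + (6*f + f) = 3 + 7*f)
(U(1) + d(-5, W(1, 3)))² = ((3 + 7*1) - 5)² = ((3 + 7) - 5)² = (10 - 5)² = 5² = 25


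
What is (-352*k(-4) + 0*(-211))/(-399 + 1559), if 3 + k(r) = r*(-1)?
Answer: -44/145 ≈ -0.30345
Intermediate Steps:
k(r) = -3 - r (k(r) = -3 + r*(-1) = -3 - r)
(-352*k(-4) + 0*(-211))/(-399 + 1559) = (-352*(-3 - 1*(-4)) + 0*(-211))/(-399 + 1559) = (-352*(-3 + 4) + 0)/1160 = (-352*1 + 0)*(1/1160) = (-352 + 0)*(1/1160) = -352*1/1160 = -44/145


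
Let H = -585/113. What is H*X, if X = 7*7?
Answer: -28665/113 ≈ -253.67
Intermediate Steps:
H = -585/113 (H = -585*1/113 = -585/113 ≈ -5.1770)
X = 49
H*X = -585/113*49 = -28665/113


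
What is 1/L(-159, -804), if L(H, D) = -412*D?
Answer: 1/331248 ≈ 3.0189e-6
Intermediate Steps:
1/L(-159, -804) = 1/(-412*(-804)) = 1/331248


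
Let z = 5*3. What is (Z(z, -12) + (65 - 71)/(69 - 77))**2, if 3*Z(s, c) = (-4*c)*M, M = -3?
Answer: 35721/16 ≈ 2232.6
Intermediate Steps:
z = 15
Z(s, c) = 4*c (Z(s, c) = (-4*c*(-3))/3 = (12*c)/3 = 4*c)
(Z(z, -12) + (65 - 71)/(69 - 77))**2 = (4*(-12) + (65 - 71)/(69 - 77))**2 = (-48 - 6/(-8))**2 = (-48 - 6*(-1/8))**2 = (-48 + 3/4)**2 = (-189/4)**2 = 35721/16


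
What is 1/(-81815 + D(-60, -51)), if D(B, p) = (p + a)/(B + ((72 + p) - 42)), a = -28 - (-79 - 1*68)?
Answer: -81/6627083 ≈ -1.2223e-5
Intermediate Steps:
a = 119 (a = -28 - (-79 - 68) = -28 - 1*(-147) = -28 + 147 = 119)
D(B, p) = (119 + p)/(30 + B + p) (D(B, p) = (p + 119)/(B + ((72 + p) - 42)) = (119 + p)/(B + (30 + p)) = (119 + p)/(30 + B + p))
1/(-81815 + D(-60, -51)) = 1/(-81815 + (119 - 51)/(30 - 60 - 51)) = 1/(-81815 + 68/(-81)) = 1/(-81815 - 1/81*68) = 1/(-81815 - 68/81) = 1/(-6627083/81) = -81/6627083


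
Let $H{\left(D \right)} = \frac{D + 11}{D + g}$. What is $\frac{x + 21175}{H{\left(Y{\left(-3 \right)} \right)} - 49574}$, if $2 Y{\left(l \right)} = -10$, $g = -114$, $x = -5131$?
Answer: $- \frac{477309}{1474828} \approx -0.32364$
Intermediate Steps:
$Y{\left(l \right)} = -5$ ($Y{\left(l \right)} = \frac{1}{2} \left(-10\right) = -5$)
$H{\left(D \right)} = \frac{11 + D}{-114 + D}$ ($H{\left(D \right)} = \frac{D + 11}{D - 114} = \frac{11 + D}{-114 + D}$)
$\frac{x + 21175}{H{\left(Y{\left(-3 \right)} \right)} - 49574} = \frac{-5131 + 21175}{\frac{11 - 5}{-114 - 5} - 49574} = \frac{16044}{\frac{1}{-119} \cdot 6 - 49574} = \frac{16044}{\left(- \frac{1}{119}\right) 6 - 49574} = \frac{16044}{- \frac{6}{119} - 49574} = \frac{16044}{- \frac{5899312}{119}} = 16044 \left(- \frac{119}{5899312}\right) = - \frac{477309}{1474828}$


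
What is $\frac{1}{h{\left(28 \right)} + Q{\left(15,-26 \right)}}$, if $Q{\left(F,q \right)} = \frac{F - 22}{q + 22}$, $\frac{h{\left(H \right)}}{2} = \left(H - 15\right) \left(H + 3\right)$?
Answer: $\frac{4}{3231} \approx 0.001238$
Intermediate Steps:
$h{\left(H \right)} = 2 \left(-15 + H\right) \left(3 + H\right)$ ($h{\left(H \right)} = 2 \left(H - 15\right) \left(H + 3\right) = 2 \left(-15 + H\right) \left(3 + H\right)$)
$Q{\left(F,q \right)} = \frac{-22 + F}{22 + q}$
$\frac{1}{h{\left(28 \right)} + Q{\left(15,-26 \right)}} = \frac{1}{\left(-90 - 672 + 2 \cdot 28^{2}\right) + \frac{-22 + 15}{22 - 26}} = \frac{1}{\left(-90 - 672 + 2 \cdot 784\right) + \frac{1}{-4} \left(-7\right)} = \frac{1}{\left(-90 - 672 + 1568\right) - - \frac{7}{4}} = \frac{1}{806 + \frac{7}{4}} = \frac{1}{\frac{3231}{4}} = \frac{4}{3231}$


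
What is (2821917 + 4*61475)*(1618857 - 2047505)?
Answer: -1315013621416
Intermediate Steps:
(2821917 + 4*61475)*(1618857 - 2047505) = (2821917 + 245900)*(-428648) = 3067817*(-428648) = -1315013621416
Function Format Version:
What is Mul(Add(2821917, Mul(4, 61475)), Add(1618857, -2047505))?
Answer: -1315013621416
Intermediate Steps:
Mul(Add(2821917, Mul(4, 61475)), Add(1618857, -2047505)) = Mul(Add(2821917, 245900), -428648) = Mul(3067817, -428648) = -1315013621416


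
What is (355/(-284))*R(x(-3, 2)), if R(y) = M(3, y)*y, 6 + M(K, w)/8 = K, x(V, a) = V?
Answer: -90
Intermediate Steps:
M(K, w) = -48 + 8*K
R(y) = -24*y (R(y) = (-48 + 8*3)*y = (-48 + 24)*y = -24*y)
(355/(-284))*R(x(-3, 2)) = (355/(-284))*(-24*(-3)) = (355*(-1/284))*72 = -5/4*72 = -90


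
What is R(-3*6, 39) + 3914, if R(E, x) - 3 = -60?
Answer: 3857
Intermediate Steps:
R(E, x) = -57 (R(E, x) = 3 - 60 = -57)
R(-3*6, 39) + 3914 = -57 + 3914 = 3857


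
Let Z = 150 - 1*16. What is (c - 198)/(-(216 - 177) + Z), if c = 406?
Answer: 208/95 ≈ 2.1895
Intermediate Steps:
Z = 134 (Z = 150 - 16 = 134)
(c - 198)/(-(216 - 177) + Z) = (406 - 198)/(-(216 - 177) + 134) = 208/(-1*39 + 134) = 208/(-39 + 134) = 208/95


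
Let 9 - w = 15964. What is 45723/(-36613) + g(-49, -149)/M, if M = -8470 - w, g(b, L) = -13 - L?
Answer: -337257287/274048305 ≈ -1.2306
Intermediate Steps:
w = -15955 (w = 9 - 1*15964 = 9 - 15964 = -15955)
M = 7485 (M = -8470 - 1*(-15955) = -8470 + 15955 = 7485)
45723/(-36613) + g(-49, -149)/M = 45723/(-36613) + (-13 - 1*(-149))/7485 = 45723*(-1/36613) + (-13 + 149)*(1/7485) = -45723/36613 + 136*(1/7485) = -45723/36613 + 136/7485 = -337257287/274048305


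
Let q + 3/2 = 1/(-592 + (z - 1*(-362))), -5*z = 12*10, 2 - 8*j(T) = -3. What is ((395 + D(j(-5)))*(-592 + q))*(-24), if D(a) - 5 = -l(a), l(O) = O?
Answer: 722469375/127 ≈ 5.6887e+6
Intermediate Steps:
j(T) = 5/8 (j(T) = ¼ - ⅛*(-3) = ¼ + 3/8 = 5/8)
z = -24 (z = -12*10/5 = -⅕*120 = -24)
D(a) = 5 - a
q = -191/127 (q = -3/2 + 1/(-592 + (-24 - 1*(-362))) = -3/2 + 1/(-592 + (-24 + 362)) = -3/2 + 1/(-592 + 338) = -3/2 + 1/(-254) = -3/2 - 1/254 = -191/127 ≈ -1.5039)
((395 + D(j(-5)))*(-592 + q))*(-24) = ((395 + (5 - 1*5/8))*(-592 - 191/127))*(-24) = ((395 + (5 - 5/8))*(-75375/127))*(-24) = ((395 + 35/8)*(-75375/127))*(-24) = ((3195/8)*(-75375/127))*(-24) = -240823125/1016*(-24) = 722469375/127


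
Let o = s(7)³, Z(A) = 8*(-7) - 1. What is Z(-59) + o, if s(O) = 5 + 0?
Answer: 68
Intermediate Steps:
Z(A) = -57 (Z(A) = -56 - 1 = -57)
s(O) = 5
o = 125 (o = 5³ = 125)
Z(-59) + o = -57 + 125 = 68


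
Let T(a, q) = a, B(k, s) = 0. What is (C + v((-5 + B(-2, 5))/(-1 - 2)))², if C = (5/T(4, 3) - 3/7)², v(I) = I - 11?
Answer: 414733225/5531904 ≈ 74.971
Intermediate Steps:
v(I) = -11 + I
C = 529/784 (C = (5/4 - 3/7)² = (23/28)² = 529/784 ≈ 0.67474)
(C + v((-5 + B(-2, 5))/(-1 - 2)))² = (529/784 + (-11 + (-5 + 0)/(-1 - 2)))² = (529/784 + (-11 - 5/(-3)))² = (529/784 + (-11 - 5*(-⅓)))² = (529/784 + (-11 + 5/3))² = (529/784 - 28/3)² = (-20365/2352)² = 414733225/5531904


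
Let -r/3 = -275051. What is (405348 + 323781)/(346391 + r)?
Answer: 729129/1171544 ≈ 0.62237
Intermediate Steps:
r = 825153 (r = -3*(-275051) = 825153)
(405348 + 323781)/(346391 + r) = (405348 + 323781)/(346391 + 825153) = 729129/1171544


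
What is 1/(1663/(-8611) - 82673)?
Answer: -8611/711898866 ≈ -1.2096e-5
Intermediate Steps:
1/(1663/(-8611) - 82673) = 1/(1663*(-1/8611) - 82673) = 1/(-1663/8611 - 82673) = 1/(-711898866/8611) = -8611/711898866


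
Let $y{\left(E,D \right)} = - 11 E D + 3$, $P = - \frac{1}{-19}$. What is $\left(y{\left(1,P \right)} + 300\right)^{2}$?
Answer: $\frac{33016516}{361} \approx 91459.0$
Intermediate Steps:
$P = \frac{1}{19}$ ($P = \left(-1\right) \left(- \frac{1}{19}\right) = \frac{1}{19} \approx 0.052632$)
$y{\left(E,D \right)} = 3 - 11 D E$ ($y{\left(E,D \right)} = - 11 D E + 3 = 3 - 11 D E$)
$\left(y{\left(1,P \right)} + 300\right)^{2} = \left(\left(3 - \frac{11}{19} \cdot 1\right) + 300\right)^{2} = \left(\left(3 - \frac{11}{19}\right) + 300\right)^{2} = \left(\frac{46}{19} + 300\right)^{2} = \left(\frac{5746}{19}\right)^{2} = \frac{33016516}{361}$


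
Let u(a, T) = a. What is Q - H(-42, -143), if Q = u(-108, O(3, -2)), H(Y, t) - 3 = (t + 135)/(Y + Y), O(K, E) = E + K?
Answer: -2333/21 ≈ -111.10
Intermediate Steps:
H(Y, t) = 3 + (135 + t)/(2*Y) (H(Y, t) = 3 + (t + 135)/(Y + Y) = 3 + (135 + t)/((2*Y)) = 3 + (135 + t)*(1/(2*Y)) = 3 + (135 + t)/(2*Y))
Q = -108
Q - H(-42, -143) = -108 - (135 - 143 + 6*(-42))/(2*(-42)) = -108 - (-1)*(135 - 143 - 252)/(2*42) = -108 - (-1)*(-260)/(2*42) = -108 - 1*65/21 = -108 - 65/21 = -2333/21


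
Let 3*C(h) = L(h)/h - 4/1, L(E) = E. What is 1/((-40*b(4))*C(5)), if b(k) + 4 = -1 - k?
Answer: -1/360 ≈ -0.0027778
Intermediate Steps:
b(k) = -5 - k (b(k) = -4 + (-1 - k) = -5 - k)
C(h) = -1 (C(h) = (h/h - 4/1)/3 = (1 - 4*1)/3 = (1 - 4)/3 = (⅓)*(-3) = -1)
1/((-40*b(4))*C(5)) = 1/(-40*(-5 - 1*4)*(-1)) = 1/(-40*(-5 - 4)*(-1)) = 1/(-40*(-9)*(-1)) = 1/(360*(-1)) = 1/(-360) = -1/360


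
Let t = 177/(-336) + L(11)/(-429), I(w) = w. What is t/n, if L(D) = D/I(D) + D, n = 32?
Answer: -8885/512512 ≈ -0.017336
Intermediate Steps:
L(D) = 1 + D (L(D) = D/D + D = 1 + D)
t = -8885/16016 (t = 177/(-336) + (1 + 11)/(-429) = 177*(-1/336) + 12*(-1/429) = -59/112 - 4/143 = -8885/16016 ≈ -0.55476)
t/n = -8885/16016/32 = -8885/16016*1/32 = -8885/512512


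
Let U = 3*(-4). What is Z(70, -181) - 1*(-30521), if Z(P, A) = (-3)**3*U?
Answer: 30845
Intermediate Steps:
U = -12
Z(P, A) = 324 (Z(P, A) = (-3)**3*(-12) = -27*(-12) = 324)
Z(70, -181) - 1*(-30521) = 324 - 1*(-30521) = 324 + 30521 = 30845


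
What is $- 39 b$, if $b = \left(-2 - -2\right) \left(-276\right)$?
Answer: $0$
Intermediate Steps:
$b = 0$ ($b = \left(-2 + 2\right) \left(-276\right) = 0 \left(-276\right) = 0$)
$- 39 b = \left(-39\right) 0 = 0$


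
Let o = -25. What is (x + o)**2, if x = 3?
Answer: 484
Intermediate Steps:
(x + o)**2 = (3 - 25)**2 = (-22)**2 = 484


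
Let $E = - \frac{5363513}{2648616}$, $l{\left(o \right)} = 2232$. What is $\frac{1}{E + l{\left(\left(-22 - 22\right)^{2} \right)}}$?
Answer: $\frac{2648616}{5906347399} \approx 0.00044844$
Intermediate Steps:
$E = - \frac{5363513}{2648616}$ ($E = \left(-5363513\right) \frac{1}{2648616} = - \frac{5363513}{2648616} \approx -2.025$)
$\frac{1}{E + l{\left(\left(-22 - 22\right)^{2} \right)}} = \frac{1}{- \frac{5363513}{2648616} + 2232} = \frac{1}{\frac{5906347399}{2648616}} = \frac{2648616}{5906347399}$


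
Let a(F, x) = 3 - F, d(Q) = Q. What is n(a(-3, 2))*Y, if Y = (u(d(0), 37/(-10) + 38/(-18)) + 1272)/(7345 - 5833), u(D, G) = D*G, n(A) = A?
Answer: 106/21 ≈ 5.0476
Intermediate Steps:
Y = 53/63 (Y = (0*(37/(-10) + 38/(-18)) + 1272)/(7345 - 5833) = (0*(37*(-⅒) + 38*(-1/18)) + 1272)/1512 = (0*(-37/10 - 19/9) + 1272)*(1/1512) = (0*(-523/90) + 1272)*(1/1512) = (0 + 1272)*(1/1512) = 1272*(1/1512) = 53/63 ≈ 0.84127)
n(a(-3, 2))*Y = (3 - 1*(-3))*(53/63) = (3 + 3)*(53/63) = 6*(53/63) = 106/21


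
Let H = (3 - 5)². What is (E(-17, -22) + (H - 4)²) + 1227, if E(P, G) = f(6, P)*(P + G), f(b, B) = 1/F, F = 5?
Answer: 6096/5 ≈ 1219.2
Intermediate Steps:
f(b, B) = ⅕ (f(b, B) = 1/5 = ⅕)
H = 4 (H = (-2)² = 4)
E(P, G) = G/5 + P/5 (E(P, G) = (P + G)/5 = (G + P)/5 = G/5 + P/5)
(E(-17, -22) + (H - 4)²) + 1227 = (((⅕)*(-22) + (⅕)*(-17)) + (4 - 4)²) + 1227 = ((-22/5 - 17/5) + 0²) + 1227 = (-39/5 + 0) + 1227 = -39/5 + 1227 = 6096/5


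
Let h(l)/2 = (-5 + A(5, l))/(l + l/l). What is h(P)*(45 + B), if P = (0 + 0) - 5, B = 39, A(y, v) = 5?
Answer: 0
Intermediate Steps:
P = -5 (P = 0 - 5 = -5)
h(l) = 0 (h(l) = 2*((-5 + 5)/(l + l/l)) = 2*(0/(l + 1)) = 2*(0/(1 + l)) = 2*0 = 0)
h(P)*(45 + B) = 0*(45 + 39) = 0*84 = 0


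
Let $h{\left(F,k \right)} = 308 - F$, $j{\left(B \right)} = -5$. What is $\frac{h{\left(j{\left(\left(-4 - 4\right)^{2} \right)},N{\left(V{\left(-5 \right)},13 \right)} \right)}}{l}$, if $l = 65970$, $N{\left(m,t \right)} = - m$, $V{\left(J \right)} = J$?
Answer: $\frac{313}{65970} \approx 0.0047446$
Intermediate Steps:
$\frac{h{\left(j{\left(\left(-4 - 4\right)^{2} \right)},N{\left(V{\left(-5 \right)},13 \right)} \right)}}{l} = \frac{308 - -5}{65970} = \left(308 + 5\right) \frac{1}{65970} = 313 \cdot \frac{1}{65970} = \frac{313}{65970}$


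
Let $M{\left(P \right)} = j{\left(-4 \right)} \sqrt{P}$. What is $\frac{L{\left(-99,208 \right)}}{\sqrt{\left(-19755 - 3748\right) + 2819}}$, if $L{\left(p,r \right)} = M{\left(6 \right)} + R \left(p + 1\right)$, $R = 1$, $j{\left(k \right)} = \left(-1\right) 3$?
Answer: $\frac{i \sqrt{5171} \left(98 + 3 \sqrt{6}\right)}{10342} \approx 0.73251 i$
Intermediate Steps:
$j{\left(k \right)} = -3$
$M{\left(P \right)} = - 3 \sqrt{P}$
$L{\left(p,r \right)} = 1 + p - 3 \sqrt{6}$ ($L{\left(p,r \right)} = - 3 \sqrt{6} + 1 \left(p + 1\right) = - 3 \sqrt{6} + 1 \left(1 + p\right) = - 3 \sqrt{6} + \left(1 + p\right) = 1 + p - 3 \sqrt{6}$)
$\frac{L{\left(-99,208 \right)}}{\sqrt{\left(-19755 - 3748\right) + 2819}} = \frac{1 - 99 - 3 \sqrt{6}}{\sqrt{\left(-19755 - 3748\right) + 2819}} = \frac{-98 - 3 \sqrt{6}}{\sqrt{\left(-19755 - 3748\right) + 2819}} = \frac{-98 - 3 \sqrt{6}}{\sqrt{-23503 + 2819}} = \frac{-98 - 3 \sqrt{6}}{\sqrt{-20684}} = \frac{-98 - 3 \sqrt{6}}{2 i \sqrt{5171}} = \left(-98 - 3 \sqrt{6}\right) \left(- \frac{i \sqrt{5171}}{10342}\right) = - \frac{i \sqrt{5171} \left(-98 - 3 \sqrt{6}\right)}{10342}$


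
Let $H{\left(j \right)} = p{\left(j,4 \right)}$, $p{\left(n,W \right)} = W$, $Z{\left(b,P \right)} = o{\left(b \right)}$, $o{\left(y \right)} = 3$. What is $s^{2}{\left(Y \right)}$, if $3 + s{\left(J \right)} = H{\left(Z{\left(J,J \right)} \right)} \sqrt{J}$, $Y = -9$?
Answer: $-135 - 72 i \approx -135.0 - 72.0 i$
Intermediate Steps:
$Z{\left(b,P \right)} = 3$
$H{\left(j \right)} = 4$
$s{\left(J \right)} = -3 + 4 \sqrt{J}$
$s^{2}{\left(Y \right)} = \left(-3 + 4 \sqrt{-9}\right)^{2} = \left(-3 + 4 \cdot 3 i\right)^{2} = \left(-3 + 12 i\right)^{2}$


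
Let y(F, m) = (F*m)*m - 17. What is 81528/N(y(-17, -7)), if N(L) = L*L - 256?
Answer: 6794/60187 ≈ 0.11288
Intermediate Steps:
y(F, m) = -17 + F*m² (y(F, m) = F*m² - 17 = -17 + F*m²)
N(L) = -256 + L² (N(L) = L² - 256 = -256 + L²)
81528/N(y(-17, -7)) = 81528/(-256 + (-17 - 17*(-7)²)²) = 81528/(-256 + (-17 - 17*49)²) = 81528/(-256 + (-17 - 833)²) = 81528/(-256 + (-850)²) = 81528/(-256 + 722500) = 81528/722244 = 81528*(1/722244) = 6794/60187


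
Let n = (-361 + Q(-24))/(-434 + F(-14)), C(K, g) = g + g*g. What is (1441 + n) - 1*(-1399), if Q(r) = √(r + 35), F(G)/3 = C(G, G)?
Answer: 317719/112 + √11/112 ≈ 2836.8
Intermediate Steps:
C(K, g) = g + g²
F(G) = 3*G*(1 + G) (F(G) = 3*(G*(1 + G)) = 3*G*(1 + G))
Q(r) = √(35 + r)
n = -361/112 + √11/112 (n = (-361 + √(35 - 24))/(-434 + 3*(-14)*(1 - 14)) = (-361 + √11)/(-434 + 3*(-14)*(-13)) = (-361 + √11)/(-434 + 546) = (-361 + √11)/112 = (-361 + √11)*(1/112) = -361/112 + √11/112 ≈ -3.1936)
(1441 + n) - 1*(-1399) = (1441 + (-361/112 + √11/112)) - 1*(-1399) = (161031/112 + √11/112) + 1399 = 317719/112 + √11/112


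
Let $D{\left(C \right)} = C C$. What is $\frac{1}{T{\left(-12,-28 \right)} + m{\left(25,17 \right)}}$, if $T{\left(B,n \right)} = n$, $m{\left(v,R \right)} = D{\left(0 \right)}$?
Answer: $- \frac{1}{28} \approx -0.035714$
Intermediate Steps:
$D{\left(C \right)} = C^{2}$
$m{\left(v,R \right)} = 0$ ($m{\left(v,R \right)} = 0^{2} = 0$)
$\frac{1}{T{\left(-12,-28 \right)} + m{\left(25,17 \right)}} = \frac{1}{-28 + 0} = \frac{1}{-28} = - \frac{1}{28}$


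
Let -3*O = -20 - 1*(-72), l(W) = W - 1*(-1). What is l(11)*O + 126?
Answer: -82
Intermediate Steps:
l(W) = 1 + W (l(W) = W + 1 = 1 + W)
O = -52/3 (O = -(-20 - 1*(-72))/3 = -(-20 + 72)/3 = -⅓*52 = -52/3 ≈ -17.333)
l(11)*O + 126 = (1 + 11)*(-52/3) + 126 = 12*(-52/3) + 126 = -208 + 126 = -82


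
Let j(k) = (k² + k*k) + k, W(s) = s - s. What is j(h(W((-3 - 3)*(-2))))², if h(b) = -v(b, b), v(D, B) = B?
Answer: 0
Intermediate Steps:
W(s) = 0
h(b) = -b
j(k) = k + 2*k² (j(k) = (k² + k²) + k = 2*k² + k = k + 2*k²)
j(h(W((-3 - 3)*(-2))))² = ((-1*0)*(1 + 2*(-1*0)))² = (0*(1 + 2*0))² = (0*(1 + 0))² = (0*1)² = 0² = 0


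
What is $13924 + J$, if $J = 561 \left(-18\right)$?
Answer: $3826$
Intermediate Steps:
$J = -10098$
$13924 + J = 13924 - 10098 = 3826$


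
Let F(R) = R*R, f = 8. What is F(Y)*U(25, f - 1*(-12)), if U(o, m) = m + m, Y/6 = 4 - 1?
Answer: 12960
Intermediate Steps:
Y = 18 (Y = 6*(4 - 1) = 6*3 = 18)
U(o, m) = 2*m
F(R) = R**2
F(Y)*U(25, f - 1*(-12)) = 18**2*(2*(8 - 1*(-12))) = 324*(2*(8 + 12)) = 324*(2*20) = 324*40 = 12960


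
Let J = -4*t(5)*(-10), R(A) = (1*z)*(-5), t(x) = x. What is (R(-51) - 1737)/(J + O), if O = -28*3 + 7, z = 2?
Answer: -1747/123 ≈ -14.203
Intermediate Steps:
O = -77 (O = -84 + 7 = -77)
R(A) = -10 (R(A) = (1*2)*(-5) = 2*(-5) = -10)
J = 200 (J = -4*5*(-10) = -20*(-10) = 200)
(R(-51) - 1737)/(J + O) = (-10 - 1737)/(200 - 77) = -1747/123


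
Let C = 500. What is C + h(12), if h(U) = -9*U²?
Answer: -796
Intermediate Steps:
C + h(12) = 500 - 9*12² = 500 - 9*144 = 500 - 1296 = -796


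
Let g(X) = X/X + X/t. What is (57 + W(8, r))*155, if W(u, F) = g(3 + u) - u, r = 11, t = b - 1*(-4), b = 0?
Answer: 32705/4 ≈ 8176.3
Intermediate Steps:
t = 4 (t = 0 - 1*(-4) = 0 + 4 = 4)
g(X) = 1 + X/4 (g(X) = X/X + X/4 = 1 + X*(¼) = 1 + X/4)
W(u, F) = 7/4 - 3*u/4 (W(u, F) = (1 + (3 + u)/4) - u = (1 + (¾ + u/4)) - u = (7/4 + u/4) - u = 7/4 - 3*u/4)
(57 + W(8, r))*155 = (57 + (7/4 - ¾*8))*155 = (57 + (7/4 - 6))*155 = (57 - 17/4)*155 = (211/4)*155 = 32705/4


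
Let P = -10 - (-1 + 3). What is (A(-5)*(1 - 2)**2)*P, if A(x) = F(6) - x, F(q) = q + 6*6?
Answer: -564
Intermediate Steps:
P = -12 (P = -10 - 1*2 = -10 - 2 = -12)
F(q) = 36 + q (F(q) = q + 36 = 36 + q)
A(x) = 42 - x (A(x) = (36 + 6) - x = 42 - x)
(A(-5)*(1 - 2)**2)*P = ((42 - 1*(-5))*(1 - 2)**2)*(-12) = ((42 + 5)*(-1)**2)*(-12) = (47*1)*(-12) = 47*(-12) = -564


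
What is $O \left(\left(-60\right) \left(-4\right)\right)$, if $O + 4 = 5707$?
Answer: $1368720$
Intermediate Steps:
$O = 5703$ ($O = -4 + 5707 = 5703$)
$O \left(\left(-60\right) \left(-4\right)\right) = 5703 \left(\left(-60\right) \left(-4\right)\right) = 5703 \cdot 240 = 1368720$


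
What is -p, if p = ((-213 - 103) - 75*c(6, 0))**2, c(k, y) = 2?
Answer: -217156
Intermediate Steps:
p = 217156 (p = ((-213 - 103) - 75*2)**2 = (-316 - 150)**2 = (-466)**2 = 217156)
-p = -1*217156 = -217156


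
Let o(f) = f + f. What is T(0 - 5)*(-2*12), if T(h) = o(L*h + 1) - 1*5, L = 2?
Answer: 552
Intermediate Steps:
o(f) = 2*f
T(h) = -3 + 4*h (T(h) = 2*(2*h + 1) - 1*5 = 2*(1 + 2*h) - 5 = (2 + 4*h) - 5 = -3 + 4*h)
T(0 - 5)*(-2*12) = (-3 + 4*(0 - 5))*(-2*12) = (-3 + 4*(-5))*(-24) = (-3 - 20)*(-24) = -23*(-24) = 552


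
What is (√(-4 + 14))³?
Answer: 10*√10 ≈ 31.623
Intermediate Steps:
(√(-4 + 14))³ = (√10)³ = 10*√10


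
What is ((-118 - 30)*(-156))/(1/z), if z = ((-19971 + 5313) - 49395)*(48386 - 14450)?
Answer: -50186445813504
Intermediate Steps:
z = -2173702608 (z = (-14658 - 49395)*33936 = -64053*33936 = -2173702608)
((-118 - 30)*(-156))/(1/z) = ((-118 - 30)*(-156))/(1/(-2173702608)) = (-148*(-156))/(-1/2173702608) = 23088*(-2173702608) = -50186445813504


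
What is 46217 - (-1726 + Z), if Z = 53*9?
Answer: 47466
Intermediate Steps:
Z = 477
46217 - (-1726 + Z) = 46217 - (-1726 + 477) = 46217 - 1*(-1249) = 46217 + 1249 = 47466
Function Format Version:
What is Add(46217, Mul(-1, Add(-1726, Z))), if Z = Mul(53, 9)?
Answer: 47466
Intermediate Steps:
Z = 477
Add(46217, Mul(-1, Add(-1726, Z))) = Add(46217, Mul(-1, Add(-1726, 477))) = Add(46217, Mul(-1, -1249)) = Add(46217, 1249) = 47466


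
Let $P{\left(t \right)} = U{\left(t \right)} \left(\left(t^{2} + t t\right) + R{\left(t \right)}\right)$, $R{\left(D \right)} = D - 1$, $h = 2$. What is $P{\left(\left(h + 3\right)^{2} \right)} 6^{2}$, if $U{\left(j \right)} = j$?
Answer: $1146600$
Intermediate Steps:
$R{\left(D \right)} = -1 + D$ ($R{\left(D \right)} = D - 1 = -1 + D$)
$P{\left(t \right)} = t \left(-1 + t + 2 t^{2}\right)$ ($P{\left(t \right)} = t \left(\left(t^{2} + t t\right) + \left(-1 + t\right)\right) = t \left(\left(t^{2} + t^{2}\right) + \left(-1 + t\right)\right) = t \left(2 t^{2} + \left(-1 + t\right)\right) = t \left(-1 + t + 2 t^{2}\right)$)
$P{\left(\left(h + 3\right)^{2} \right)} 6^{2} = \left(2 + 3\right)^{2} \left(-1 + \left(2 + 3\right)^{2} + 2 \left(\left(2 + 3\right)^{2}\right)^{2}\right) 6^{2} = 5^{2} \left(-1 + 5^{2} + 2 \left(5^{2}\right)^{2}\right) 36 = 25 \left(-1 + 25 + 2 \cdot 25^{2}\right) 36 = 25 \left(-1 + 25 + 2 \cdot 625\right) 36 = 25 \left(-1 + 25 + 1250\right) 36 = 25 \cdot 1274 \cdot 36 = 31850 \cdot 36 = 1146600$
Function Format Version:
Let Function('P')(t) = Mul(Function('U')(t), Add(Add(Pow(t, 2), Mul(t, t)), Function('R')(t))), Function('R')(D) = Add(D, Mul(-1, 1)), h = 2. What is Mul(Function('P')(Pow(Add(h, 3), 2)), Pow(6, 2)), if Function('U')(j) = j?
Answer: 1146600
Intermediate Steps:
Function('R')(D) = Add(-1, D) (Function('R')(D) = Add(D, -1) = Add(-1, D))
Function('P')(t) = Mul(t, Add(-1, t, Mul(2, Pow(t, 2)))) (Function('P')(t) = Mul(t, Add(Add(Pow(t, 2), Mul(t, t)), Add(-1, t))) = Mul(t, Add(Add(Pow(t, 2), Pow(t, 2)), Add(-1, t))) = Mul(t, Add(Mul(2, Pow(t, 2)), Add(-1, t))) = Mul(t, Add(-1, t, Mul(2, Pow(t, 2)))))
Mul(Function('P')(Pow(Add(h, 3), 2)), Pow(6, 2)) = Mul(Mul(Pow(Add(2, 3), 2), Add(-1, Pow(Add(2, 3), 2), Mul(2, Pow(Pow(Add(2, 3), 2), 2)))), Pow(6, 2)) = Mul(Mul(Pow(5, 2), Add(-1, Pow(5, 2), Mul(2, Pow(Pow(5, 2), 2)))), 36) = Mul(Mul(25, Add(-1, 25, Mul(2, Pow(25, 2)))), 36) = Mul(Mul(25, Add(-1, 25, Mul(2, 625))), 36) = Mul(Mul(25, Add(-1, 25, 1250)), 36) = Mul(Mul(25, 1274), 36) = Mul(31850, 36) = 1146600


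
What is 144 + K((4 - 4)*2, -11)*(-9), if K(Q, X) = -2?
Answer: 162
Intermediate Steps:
144 + K((4 - 4)*2, -11)*(-9) = 144 - 2*(-9) = 144 + 18 = 162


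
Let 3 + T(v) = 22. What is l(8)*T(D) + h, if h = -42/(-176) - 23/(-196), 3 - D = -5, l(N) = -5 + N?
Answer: 247319/4312 ≈ 57.356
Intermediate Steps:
D = 8 (D = 3 - 1*(-5) = 3 + 5 = 8)
T(v) = 19 (T(v) = -3 + 22 = 19)
h = 1535/4312 (h = -42*(-1/176) - 23*(-1/196) = 21/88 + 23/196 = 1535/4312 ≈ 0.35598)
l(8)*T(D) + h = (-5 + 8)*19 + 1535/4312 = 3*19 + 1535/4312 = 57 + 1535/4312 = 247319/4312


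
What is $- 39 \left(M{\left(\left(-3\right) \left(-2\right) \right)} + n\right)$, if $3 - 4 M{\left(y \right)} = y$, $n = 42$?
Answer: $- \frac{6435}{4} \approx -1608.8$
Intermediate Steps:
$M{\left(y \right)} = \frac{3}{4} - \frac{y}{4}$
$- 39 \left(M{\left(\left(-3\right) \left(-2\right) \right)} + n\right) = - 39 \left(\left(\frac{3}{4} - \frac{\left(-3\right) \left(-2\right)}{4}\right) + 42\right) = - 39 \left(\left(\frac{3}{4} - \frac{3}{2}\right) + 42\right) = - 39 \left(- \frac{3}{4} + 42\right) = \left(-39\right) \frac{165}{4} = - \frac{6435}{4}$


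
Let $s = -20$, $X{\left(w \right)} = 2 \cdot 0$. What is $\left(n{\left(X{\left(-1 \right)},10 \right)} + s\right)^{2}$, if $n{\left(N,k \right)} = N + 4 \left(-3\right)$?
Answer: $1024$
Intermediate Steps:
$X{\left(w \right)} = 0$
$n{\left(N,k \right)} = -12 + N$ ($n{\left(N,k \right)} = N - 12 = -12 + N$)
$\left(n{\left(X{\left(-1 \right)},10 \right)} + s\right)^{2} = \left(\left(-12 + 0\right) - 20\right)^{2} = \left(-12 - 20\right)^{2} = \left(-32\right)^{2} = 1024$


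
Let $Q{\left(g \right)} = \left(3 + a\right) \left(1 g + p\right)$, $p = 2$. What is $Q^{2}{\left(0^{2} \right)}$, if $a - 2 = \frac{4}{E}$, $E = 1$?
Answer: $324$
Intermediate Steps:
$a = 6$ ($a = 2 + \frac{4}{1} = 2 + 4 \cdot 1 = 2 + 4 = 6$)
$Q{\left(g \right)} = 18 + 9 g$ ($Q{\left(g \right)} = \left(3 + 6\right) \left(1 g + 2\right) = 9 \left(g + 2\right) = 9 \left(2 + g\right) = 18 + 9 g$)
$Q^{2}{\left(0^{2} \right)} = \left(18 + 9 \cdot 0^{2}\right)^{2} = \left(18 + 9 \cdot 0\right)^{2} = \left(18 + 0\right)^{2} = 18^{2} = 324$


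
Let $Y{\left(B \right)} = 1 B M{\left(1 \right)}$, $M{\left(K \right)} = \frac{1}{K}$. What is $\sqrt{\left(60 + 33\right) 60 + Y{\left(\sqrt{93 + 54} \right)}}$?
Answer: $\sqrt{5580 + 7 \sqrt{3}} \approx 74.781$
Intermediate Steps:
$Y{\left(B \right)} = B$ ($Y{\left(B \right)} = \frac{1 B}{1} = B 1 = B$)
$\sqrt{\left(60 + 33\right) 60 + Y{\left(\sqrt{93 + 54} \right)}} = \sqrt{\left(60 + 33\right) 60 + \sqrt{93 + 54}} = \sqrt{93 \cdot 60 + \sqrt{147}} = \sqrt{5580 + 7 \sqrt{3}}$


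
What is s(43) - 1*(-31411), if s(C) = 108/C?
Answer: 1350781/43 ≈ 31414.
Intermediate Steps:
s(43) - 1*(-31411) = 108/43 - 1*(-31411) = 108*(1/43) + 31411 = 108/43 + 31411 = 1350781/43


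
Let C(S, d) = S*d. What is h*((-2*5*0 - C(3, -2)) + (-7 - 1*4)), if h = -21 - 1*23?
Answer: 220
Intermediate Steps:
h = -44 (h = -21 - 23 = -44)
h*((-2*5*0 - C(3, -2)) + (-7 - 1*4)) = -44*((-2*5*0 - 3*(-2)) + (-7 - 1*4)) = -44*((-10*0 - 1*(-6)) + (-7 - 4)) = -44*((0 + 6) - 11) = -44*(6 - 11) = -44*(-5) = 220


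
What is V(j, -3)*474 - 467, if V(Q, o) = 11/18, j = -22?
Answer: -532/3 ≈ -177.33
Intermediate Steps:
V(Q, o) = 11/18 (V(Q, o) = 11*(1/18) = 11/18)
V(j, -3)*474 - 467 = (11/18)*474 - 467 = 869/3 - 467 = -532/3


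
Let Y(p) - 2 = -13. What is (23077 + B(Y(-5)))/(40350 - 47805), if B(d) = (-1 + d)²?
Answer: -23221/7455 ≈ -3.1148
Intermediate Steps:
Y(p) = -11 (Y(p) = 2 - 13 = -11)
(23077 + B(Y(-5)))/(40350 - 47805) = (23077 + (-1 - 11)²)/(40350 - 47805) = (23077 + (-12)²)/(-7455) = (23077 + 144)*(-1/7455) = 23221*(-1/7455) = -23221/7455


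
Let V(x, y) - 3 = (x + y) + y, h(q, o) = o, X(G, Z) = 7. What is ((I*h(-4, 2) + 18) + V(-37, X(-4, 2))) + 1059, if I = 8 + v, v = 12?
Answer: 1097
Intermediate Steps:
I = 20 (I = 8 + 12 = 20)
V(x, y) = 3 + x + 2*y (V(x, y) = 3 + ((x + y) + y) = 3 + (x + 2*y) = 3 + x + 2*y)
((I*h(-4, 2) + 18) + V(-37, X(-4, 2))) + 1059 = ((20*2 + 18) + (3 - 37 + 2*7)) + 1059 = ((40 + 18) + (3 - 37 + 14)) + 1059 = (58 - 20) + 1059 = 38 + 1059 = 1097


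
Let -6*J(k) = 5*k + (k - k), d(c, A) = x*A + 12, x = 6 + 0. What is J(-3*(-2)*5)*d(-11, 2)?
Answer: -600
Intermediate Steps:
x = 6
d(c, A) = 12 + 6*A (d(c, A) = 6*A + 12 = 12 + 6*A)
J(k) = -5*k/6 (J(k) = -(5*k + (k - k))/6 = -(5*k + 0)/6 = -5*k/6)
J(-3*(-2)*5)*d(-11, 2) = (-5*(-3*(-2))*5/6)*(12 + 6*2) = (-5*5)*(12 + 12) = -⅚*30*24 = -25*24 = -600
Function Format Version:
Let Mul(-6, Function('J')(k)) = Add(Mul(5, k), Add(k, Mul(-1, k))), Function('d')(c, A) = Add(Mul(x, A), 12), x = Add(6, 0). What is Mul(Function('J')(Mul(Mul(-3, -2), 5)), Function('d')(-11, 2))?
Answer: -600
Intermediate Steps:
x = 6
Function('d')(c, A) = Add(12, Mul(6, A)) (Function('d')(c, A) = Add(Mul(6, A), 12) = Add(12, Mul(6, A)))
Function('J')(k) = Mul(Rational(-5, 6), k) (Function('J')(k) = Mul(Rational(-1, 6), Add(Mul(5, k), Add(k, Mul(-1, k)))) = Mul(Rational(-1, 6), Add(Mul(5, k), 0)) = Mul(Rational(-1, 6), Mul(5, k)) = Mul(Rational(-5, 6), k))
Mul(Function('J')(Mul(Mul(-3, -2), 5)), Function('d')(-11, 2)) = Mul(Mul(Rational(-5, 6), Mul(Mul(-3, -2), 5)), Add(12, Mul(6, 2))) = Mul(Mul(Rational(-5, 6), Mul(6, 5)), Add(12, 12)) = Mul(Mul(Rational(-5, 6), 30), 24) = Mul(-25, 24) = -600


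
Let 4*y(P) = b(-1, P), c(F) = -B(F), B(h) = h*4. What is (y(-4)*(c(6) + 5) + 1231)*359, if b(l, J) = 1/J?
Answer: 7077685/16 ≈ 4.4236e+5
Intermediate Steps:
B(h) = 4*h
c(F) = -4*F
y(P) = 1/(4*P)
(y(-4)*(c(6) + 5) + 1231)*359 = (((¼)/(-4))*(-4*6 + 5) + 1231)*359 = (((¼)*(-¼))*(-24 + 5) + 1231)*359 = (-1/16*(-19) + 1231)*359 = (19/16 + 1231)*359 = (19715/16)*359 = 7077685/16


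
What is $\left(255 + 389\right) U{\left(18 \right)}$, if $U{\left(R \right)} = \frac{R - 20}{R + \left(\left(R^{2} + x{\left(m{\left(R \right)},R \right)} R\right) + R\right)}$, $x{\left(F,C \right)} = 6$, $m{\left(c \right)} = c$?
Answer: $- \frac{322}{117} \approx -2.7521$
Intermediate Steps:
$U{\left(R \right)} = \frac{-20 + R}{R^{2} + 8 R}$ ($U{\left(R \right)} = \frac{R - 20}{R + \left(\left(R^{2} + 6 R\right) + R\right)} = \frac{-20 + R}{R + \left(R^{2} + 7 R\right)} = \frac{-20 + R}{R^{2} + 8 R}$)
$\left(255 + 389\right) U{\left(18 \right)} = \left(255 + 389\right) \frac{-20 + 18}{18 \left(8 + 18\right)} = 644 \cdot \frac{1}{18} \cdot \frac{1}{26} \left(-2\right) = 644 \left(- \frac{1}{234}\right) = - \frac{322}{117}$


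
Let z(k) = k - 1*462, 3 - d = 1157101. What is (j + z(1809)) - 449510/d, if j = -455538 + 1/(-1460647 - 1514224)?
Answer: -781711386683369133/1721108642179 ≈ -4.5419e+5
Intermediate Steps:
d = -1157098 (d = 3 - 1*1157101 = 3 - 1157101 = -1157098)
z(k) = -462 + k (z(k) = k - 462 = -462 + k)
j = -1355166785599/2974871 (j = -455538 + 1/(-2974871) = -455538 - 1/2974871 = -1355166785599/2974871 ≈ -4.5554e+5)
(j + z(1809)) - 449510/d = (-1355166785599/2974871 + (-462 + 1809)) - 449510/(-1157098) = (-1355166785599/2974871 + 1347) - 449510*(-1/1157098) = -1351159634362/2974871 + 224755/578549 = -781711386683369133/1721108642179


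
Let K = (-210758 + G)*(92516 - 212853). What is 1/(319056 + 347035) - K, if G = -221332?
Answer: -34634343617484029/666091 ≈ -5.1996e+10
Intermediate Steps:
K = 51996414330 (K = (-210758 - 221332)*(92516 - 212853) = -432090*(-120337) = 51996414330)
1/(319056 + 347035) - K = 1/(319056 + 347035) - 1*51996414330 = 1/666091 - 51996414330 = -34634343617484029/666091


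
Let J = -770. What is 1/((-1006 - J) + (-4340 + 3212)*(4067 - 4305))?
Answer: 1/268228 ≈ 3.7282e-6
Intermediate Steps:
1/((-1006 - J) + (-4340 + 3212)*(4067 - 4305)) = 1/((-1006 - 1*(-770)) + (-4340 + 3212)*(4067 - 4305)) = 1/((-1006 + 770) - 1128*(-238)) = 1/(-236 + 268464) = 1/268228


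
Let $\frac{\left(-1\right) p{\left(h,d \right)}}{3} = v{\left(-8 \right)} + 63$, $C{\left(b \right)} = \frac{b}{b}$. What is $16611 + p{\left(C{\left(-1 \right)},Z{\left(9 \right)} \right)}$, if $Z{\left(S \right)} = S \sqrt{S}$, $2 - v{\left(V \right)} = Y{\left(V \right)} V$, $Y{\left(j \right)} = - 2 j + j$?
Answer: $16224$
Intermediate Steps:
$Y{\left(j \right)} = - j$
$v{\left(V \right)} = 2 + V^{2}$ ($v{\left(V \right)} = 2 - - V V = 2 - - V^{2} = 2 + V^{2}$)
$C{\left(b \right)} = 1$
$Z{\left(S \right)} = S^{\frac{3}{2}}$
$p{\left(h,d \right)} = -387$ ($p{\left(h,d \right)} = - 3 \left(\left(2 + \left(-8\right)^{2}\right) + 63\right) = - 3 \left(\left(2 + 64\right) + 63\right) = - 3 \left(66 + 63\right) = \left(-3\right) 129 = -387$)
$16611 + p{\left(C{\left(-1 \right)},Z{\left(9 \right)} \right)} = 16611 - 387 = 16224$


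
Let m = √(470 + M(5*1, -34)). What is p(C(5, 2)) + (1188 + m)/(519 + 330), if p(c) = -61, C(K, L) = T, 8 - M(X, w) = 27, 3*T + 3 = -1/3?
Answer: -16867/283 + √451/849 ≈ -59.576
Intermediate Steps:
T = -10/9 (T = -1 + (-1/3)/3 = -1 + (-1*⅓)/3 = -1 + (⅓)*(-⅓) = -1 - ⅑ = -10/9 ≈ -1.1111)
M(X, w) = -19 (M(X, w) = 8 - 1*27 = 8 - 27 = -19)
C(K, L) = -10/9
m = √451 (m = √(470 - 19) = √451 ≈ 21.237)
p(C(5, 2)) + (1188 + m)/(519 + 330) = -61 + (1188 + √451)/(519 + 330) = -61 + (1188 + √451)/849 = -61 + (1188 + √451)*(1/849) = -61 + (396/283 + √451/849) = -16867/283 + √451/849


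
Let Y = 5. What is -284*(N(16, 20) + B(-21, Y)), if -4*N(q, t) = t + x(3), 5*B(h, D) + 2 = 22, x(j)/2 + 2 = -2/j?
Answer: -284/3 ≈ -94.667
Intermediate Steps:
x(j) = -4 - 4/j (x(j) = -4 + 2*(-2/j) = -4 - 4/j)
B(h, D) = 4 (B(h, D) = -⅖ + (⅕)*22 = -⅖ + 22/5 = 4)
N(q, t) = 4/3 - t/4 (N(q, t) = -(t + (-4 - 4/3))/4 = -(t - 16/3)/4 = -(-16/3 + t)/4 = 4/3 - t/4)
-284*(N(16, 20) + B(-21, Y)) = -284*((4/3 - ¼*20) + 4) = -284*((4/3 - 5) + 4) = -284*(-11/3 + 4) = -284*⅓ = -284/3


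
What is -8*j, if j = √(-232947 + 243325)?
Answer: -8*√10378 ≈ -814.98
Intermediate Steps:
j = √10378 ≈ 101.87
-8*j = -8*√10378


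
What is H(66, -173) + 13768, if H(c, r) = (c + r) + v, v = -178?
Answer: 13483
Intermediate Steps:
H(c, r) = -178 + c + r (H(c, r) = (c + r) - 178 = -178 + c + r)
H(66, -173) + 13768 = (-178 + 66 - 173) + 13768 = -285 + 13768 = 13483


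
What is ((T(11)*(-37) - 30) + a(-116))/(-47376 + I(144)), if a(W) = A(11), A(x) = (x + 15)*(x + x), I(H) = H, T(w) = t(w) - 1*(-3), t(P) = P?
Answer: -1/1968 ≈ -0.00050813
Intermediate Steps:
T(w) = 3 + w (T(w) = w - 1*(-3) = w + 3 = 3 + w)
A(x) = 2*x*(15 + x) (A(x) = (15 + x)*(2*x) = 2*x*(15 + x))
a(W) = 572 (a(W) = 2*11*(15 + 11) = 2*11*26 = 572)
((T(11)*(-37) - 30) + a(-116))/(-47376 + I(144)) = (((3 + 11)*(-37) - 30) + 572)/(-47376 + 144) = ((14*(-37) - 30) + 572)/(-47232) = ((-518 - 30) + 572)*(-1/47232) = (-548 + 572)*(-1/47232) = 24*(-1/47232) = -1/1968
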